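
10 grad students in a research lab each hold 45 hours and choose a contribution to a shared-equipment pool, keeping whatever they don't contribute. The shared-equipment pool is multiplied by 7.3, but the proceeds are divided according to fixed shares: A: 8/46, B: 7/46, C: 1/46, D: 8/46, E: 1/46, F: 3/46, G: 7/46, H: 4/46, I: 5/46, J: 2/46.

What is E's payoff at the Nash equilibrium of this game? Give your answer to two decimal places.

73.57 hours

For player j, contributing a unit is worthwhile iff 7.3 × (j's share) ≥ 1, i.e. iff j's share is at least 0.1370.
A, B, D and G clear that bar, contributing 45 each; the remaining 6 contribute 0. Total contributed: 180.
E keeps 45 and receives 7.3 × 180 × 1/46 = 28.57 from the shared-equipment pool, for a payoff of 73.57.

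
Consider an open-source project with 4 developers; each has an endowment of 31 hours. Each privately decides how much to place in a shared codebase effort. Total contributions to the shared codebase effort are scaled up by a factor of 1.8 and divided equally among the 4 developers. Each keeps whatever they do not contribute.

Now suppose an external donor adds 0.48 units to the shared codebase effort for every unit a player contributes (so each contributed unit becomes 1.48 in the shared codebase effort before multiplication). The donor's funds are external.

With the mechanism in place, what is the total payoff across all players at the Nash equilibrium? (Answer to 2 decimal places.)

With the mechanism, a contributed unit returns 1.8 × 1.48 / 4 = 0.6660 per unit of net cost — still below 1 — so contributing 0 remains dominant for every player.
At the Nash equilibrium no one contributes; group total payoff = 4 × 31 = 124.

124.00 hours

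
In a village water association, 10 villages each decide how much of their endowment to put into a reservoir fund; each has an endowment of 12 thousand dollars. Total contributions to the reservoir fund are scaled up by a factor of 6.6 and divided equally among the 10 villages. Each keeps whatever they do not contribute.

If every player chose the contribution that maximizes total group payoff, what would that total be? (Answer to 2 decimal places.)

792.00 thousand dollars

Each contributed unit returns 6.600 to the group as a whole (0.6600 to each of 10 players), which exceeds 1, so the social optimum is full contribution: group total = 6.600 × 120 = 792.00.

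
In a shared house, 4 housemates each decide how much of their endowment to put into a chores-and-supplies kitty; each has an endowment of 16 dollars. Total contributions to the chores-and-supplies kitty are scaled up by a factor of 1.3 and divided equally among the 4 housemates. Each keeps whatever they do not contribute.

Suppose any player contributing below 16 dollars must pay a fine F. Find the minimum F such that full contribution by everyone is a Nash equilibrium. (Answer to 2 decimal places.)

Given the others contribute fully, the best deviation is to contribute 0 (any partial contribution still incurs the fine and gives up units whose private return 0.3250 is below 1).
Deviating from 16 to 0 saves 16 dollars but forfeits the deviator's share of the drop in the chores-and-supplies kitty: 1.3/4 × 16 = 5.20.
So the deviation gain is 16 − 5.20 = 10.80, and the fine must be at least 10.80 dollars to wipe it out.

10.80 dollars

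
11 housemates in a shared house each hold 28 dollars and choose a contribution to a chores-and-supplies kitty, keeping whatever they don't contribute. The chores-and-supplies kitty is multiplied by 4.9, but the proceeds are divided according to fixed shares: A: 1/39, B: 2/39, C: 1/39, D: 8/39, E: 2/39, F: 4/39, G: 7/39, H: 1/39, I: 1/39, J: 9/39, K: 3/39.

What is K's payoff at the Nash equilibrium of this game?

49.11 dollars

A player with share s gets back 4.9·s per unit contributed, so full contribution is dominant for anyone with s > 1/4.9 = 0.2041 and zero contribution is dominant for anyone below.
The shares above 0.2041 belong to D and J, contributing 28 each; the remaining 9 contribute 0. Total contributed: 56.
K keeps 28 and receives 4.9 × 56 × 3/39 = 21.11 from the chores-and-supplies kitty, for a payoff of 49.11.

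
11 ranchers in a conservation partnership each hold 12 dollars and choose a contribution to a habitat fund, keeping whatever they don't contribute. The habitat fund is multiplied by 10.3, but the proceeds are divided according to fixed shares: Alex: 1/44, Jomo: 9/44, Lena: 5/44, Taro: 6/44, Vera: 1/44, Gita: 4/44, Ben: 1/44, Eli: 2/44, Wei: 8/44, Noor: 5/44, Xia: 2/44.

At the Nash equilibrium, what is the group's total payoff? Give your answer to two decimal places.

For player j, contributing a unit is worthwhile iff 10.3 × (j's share) ≥ 1, i.e. iff j's share is at least 0.0971.
Jomo, Lena, Taro, Wei and Noor are above the threshold, contributing 12 each; the remaining 6 contribute 0. Total contributed: 60.
The habitat fund pays out 10.3 × 60 = 618.00 in total (split across the unequal shares, but the aggregate is all that matters for the group sum).
The 6 free-riders keep 12 each, adding 72. Group total = 72 + 618.00 = 690.00.

690.00 dollars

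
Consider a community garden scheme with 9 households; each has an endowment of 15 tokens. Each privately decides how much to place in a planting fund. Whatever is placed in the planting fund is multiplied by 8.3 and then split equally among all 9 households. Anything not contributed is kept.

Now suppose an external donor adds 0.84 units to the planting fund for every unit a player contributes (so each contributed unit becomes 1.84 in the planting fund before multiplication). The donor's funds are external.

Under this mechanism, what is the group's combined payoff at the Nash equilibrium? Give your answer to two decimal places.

2061.72 tokens

With the mechanism, a contributed unit returns 8.3 × 1.84 / 9 = 1.6969 per unit of net cost to the contributor — now above 1 — so contributing fully is weakly dominant for every player.
So the Nash equilibrium is full contribution by all 9; the group earns 8.3 × 1.84 × 135 = 2061.72.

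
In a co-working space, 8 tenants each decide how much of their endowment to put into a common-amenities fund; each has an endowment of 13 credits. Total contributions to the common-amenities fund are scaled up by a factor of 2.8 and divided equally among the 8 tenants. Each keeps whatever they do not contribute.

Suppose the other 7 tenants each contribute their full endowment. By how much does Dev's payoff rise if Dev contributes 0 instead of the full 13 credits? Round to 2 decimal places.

8.45 credits

Switching from a contribution of 13 to 0 lets Dev keep an extra 13 credits, but lowers the common-amenities fund by 13, which costs Dev their own share of that drop: 2.8/8 × 13 = 4.55.
Net gain = 13 − 4.55 = 8.45. The private return per contributed unit (0.3500) is below 1, so free-riding is indeed the best response regardless of what the others do.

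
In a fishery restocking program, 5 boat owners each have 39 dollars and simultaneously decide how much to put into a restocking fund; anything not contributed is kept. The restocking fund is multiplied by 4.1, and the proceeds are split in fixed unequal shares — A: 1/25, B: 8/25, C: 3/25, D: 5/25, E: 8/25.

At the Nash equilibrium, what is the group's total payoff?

For player j, contributing a unit is worthwhile iff 4.1 × (j's share) ≥ 1, i.e. iff j's share is at least 0.2439.
B and E are above the threshold, contributing 39 each; the remaining 3 contribute 0. Total contributed: 78.
The restocking fund pays out 4.1 × 78 = 319.80 in total (split across the unequal shares, but the aggregate is all that matters for the group sum).
The 3 free-riders keep 39 each, adding 117. Group total = 117 + 319.80 = 436.80.

436.80 dollars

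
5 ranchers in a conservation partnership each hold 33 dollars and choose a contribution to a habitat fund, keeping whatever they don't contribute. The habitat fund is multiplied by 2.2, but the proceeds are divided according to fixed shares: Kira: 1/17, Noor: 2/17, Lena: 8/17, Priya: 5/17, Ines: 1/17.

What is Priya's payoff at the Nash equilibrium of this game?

54.35 dollars

For player j, contributing a unit is worthwhile iff 2.2 × (j's share) ≥ 1, i.e. iff j's share is at least 0.4545.
Lena alone (share 8/17) is above the threshold, contributing 33; the remaining 4 contribute 0. Total contributed: 33.
Priya keeps 33 and receives 2.2 × 33 × 5/17 = 21.35 from the habitat fund, for a payoff of 54.35.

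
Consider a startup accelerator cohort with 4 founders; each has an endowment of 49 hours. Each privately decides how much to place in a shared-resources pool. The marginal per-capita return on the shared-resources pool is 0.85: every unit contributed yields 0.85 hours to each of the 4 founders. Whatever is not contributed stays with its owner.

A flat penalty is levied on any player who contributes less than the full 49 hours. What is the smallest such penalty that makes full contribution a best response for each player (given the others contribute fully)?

7.35 hours

Given the others contribute fully, the best deviation is to contribute 0 (any partial contribution still incurs the fine and gives up units whose private return 0.85 is below 1).
Deviating from 49 to 0 saves 49 hours but forfeits the deviator's share of the drop in the shared-resources pool: 0.85 × 49 = 41.65.
So the deviation gain is 49 − 41.65 = 7.35, and the fine must be at least 7.35 hours to wipe it out.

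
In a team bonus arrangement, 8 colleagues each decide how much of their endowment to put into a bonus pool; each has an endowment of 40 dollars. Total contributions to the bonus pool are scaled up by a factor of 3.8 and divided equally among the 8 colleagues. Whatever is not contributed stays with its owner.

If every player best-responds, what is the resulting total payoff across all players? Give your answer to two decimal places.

Each contributed unit returns 3.8/8 = 0.4750 to its contributor — below 1 — so contributing 0 is dominant for every player. At the Nash equilibrium everyone keeps their 40, and the group total is 8 × 40 = 320.

320.00 dollars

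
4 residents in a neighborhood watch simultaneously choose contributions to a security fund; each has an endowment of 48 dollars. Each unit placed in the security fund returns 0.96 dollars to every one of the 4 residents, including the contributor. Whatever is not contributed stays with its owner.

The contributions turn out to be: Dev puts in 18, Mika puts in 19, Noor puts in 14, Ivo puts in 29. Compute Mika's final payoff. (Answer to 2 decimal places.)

105.80 dollars

Total contributed: 18 + 19 + 14 + 29 = 80.
Each receives 0.96 × 80 = 76.80 from the security fund.
Mika keeps 48 − 19 = 29, so Mika's payoff is 29 + 76.80 = 105.80.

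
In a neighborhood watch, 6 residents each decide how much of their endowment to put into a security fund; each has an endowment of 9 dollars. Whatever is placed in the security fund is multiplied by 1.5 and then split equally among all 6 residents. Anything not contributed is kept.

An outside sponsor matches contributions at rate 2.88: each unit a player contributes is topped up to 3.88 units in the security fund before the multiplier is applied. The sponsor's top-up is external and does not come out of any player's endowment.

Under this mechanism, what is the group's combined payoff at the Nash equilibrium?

With the mechanism, a contributed unit returns 1.5 × 3.88 / 6 = 0.9700 per unit of net cost — still below 1 — so contributing 0 remains dominant for every player.
At the Nash equilibrium no one contributes; group total payoff = 6 × 9 = 54.

54.00 dollars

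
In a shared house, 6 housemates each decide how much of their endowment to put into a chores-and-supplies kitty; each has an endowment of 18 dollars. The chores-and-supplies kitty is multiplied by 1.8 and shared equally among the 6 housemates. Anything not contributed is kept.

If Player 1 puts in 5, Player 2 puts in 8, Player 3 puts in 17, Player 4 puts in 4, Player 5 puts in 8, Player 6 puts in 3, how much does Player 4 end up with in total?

27.50 dollars

Total contributed: 5 + 8 + 17 + 4 + 8 + 3 = 45.
Each receives 1.8 × 45 / 6 = 13.50 from the chores-and-supplies kitty.
Player 4 keeps 18 − 4 = 14, so Player 4's payoff is 14 + 13.50 = 27.50.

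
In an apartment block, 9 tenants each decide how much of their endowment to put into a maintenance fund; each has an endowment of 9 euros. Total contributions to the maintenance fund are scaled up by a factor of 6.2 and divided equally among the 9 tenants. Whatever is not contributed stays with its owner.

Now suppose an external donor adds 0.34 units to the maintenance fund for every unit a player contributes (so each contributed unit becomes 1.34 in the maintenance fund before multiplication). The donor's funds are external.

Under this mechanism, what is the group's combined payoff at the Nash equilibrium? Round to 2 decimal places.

81.00 euros

With the mechanism, a contributed unit returns 6.2 × 1.34 / 9 = 0.9231 per unit of net cost — still below 1 — so contributing 0 remains dominant for every player.
Everyone keeps their endowment and the group total is 9 × 9 = 81.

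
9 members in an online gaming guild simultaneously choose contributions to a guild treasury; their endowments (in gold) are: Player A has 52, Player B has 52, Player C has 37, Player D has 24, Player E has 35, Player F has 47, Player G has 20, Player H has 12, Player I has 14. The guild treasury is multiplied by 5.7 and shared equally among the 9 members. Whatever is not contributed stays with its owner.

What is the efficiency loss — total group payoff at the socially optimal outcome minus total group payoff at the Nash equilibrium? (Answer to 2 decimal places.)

1377.10 gold

The private return per contributed unit is 5.7/9 = 0.6333 < 1 for every player regardless of endowment, so the Nash equilibrium is zero contribution and the group total is Σ E_j = 52 + 52 + 37 + 24 + 35 + 47 + 20 + 12 + 14 = 293.
Each contributed unit returns 5.700 to the group, so the social optimum is full contribution by everyone: group total = 5.700 × 293 = 1670.10.
Efficiency loss = (5.700 − 1) × 293 = 1377.10.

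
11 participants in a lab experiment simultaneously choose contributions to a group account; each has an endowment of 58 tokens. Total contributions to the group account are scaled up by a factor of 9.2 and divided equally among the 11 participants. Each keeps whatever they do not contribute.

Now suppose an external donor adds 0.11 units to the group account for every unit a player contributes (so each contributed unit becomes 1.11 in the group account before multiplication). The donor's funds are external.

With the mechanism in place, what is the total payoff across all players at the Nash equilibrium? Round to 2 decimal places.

638.00 tokens

With the mechanism, a contributed unit returns 9.2 × 1.11 / 11 = 0.9284 per unit of net cost — still below 1 — so contributing 0 remains dominant for every player.
At the Nash equilibrium no one contributes; group total payoff = 11 × 58 = 638.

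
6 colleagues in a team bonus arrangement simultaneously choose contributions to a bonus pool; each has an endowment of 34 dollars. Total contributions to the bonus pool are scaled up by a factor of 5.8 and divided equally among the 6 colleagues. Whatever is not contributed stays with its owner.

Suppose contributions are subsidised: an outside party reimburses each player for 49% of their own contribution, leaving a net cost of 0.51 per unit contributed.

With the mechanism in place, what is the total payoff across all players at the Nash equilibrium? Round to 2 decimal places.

1283.16 dollars

The effective private return per unit is now (5.8/6) / 0.51 = 1.8954 > 1, so every player's dominant strategy flips to full contribution.
So the Nash equilibrium is full contribution by all 6; the group earns 6 × (34 × 0.49 + 5.8 × 34) = 1283.16.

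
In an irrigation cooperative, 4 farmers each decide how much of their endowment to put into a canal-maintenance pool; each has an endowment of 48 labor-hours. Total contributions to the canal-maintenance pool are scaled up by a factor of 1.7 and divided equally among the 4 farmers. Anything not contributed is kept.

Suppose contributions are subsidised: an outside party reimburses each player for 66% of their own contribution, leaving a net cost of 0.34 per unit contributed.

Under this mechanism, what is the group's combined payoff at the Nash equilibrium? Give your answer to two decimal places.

453.12 labor-hours

With the mechanism, a contributed unit returns (1.7/4) / 0.34 = 1.2500 per unit of net cost to the contributor — now above 1 — so contributing fully is weakly dominant for every player.
So the Nash equilibrium is full contribution by all 4; the group earns 4 × (48 × 0.66 + 1.7 × 48) = 453.12.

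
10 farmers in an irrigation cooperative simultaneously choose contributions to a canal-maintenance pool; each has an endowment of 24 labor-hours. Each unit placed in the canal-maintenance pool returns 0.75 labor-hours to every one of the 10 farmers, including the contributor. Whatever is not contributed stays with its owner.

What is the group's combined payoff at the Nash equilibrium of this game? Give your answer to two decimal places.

240.00 labor-hours

The private return per contributed unit is 0.75 < 1, so contributing 0 is dominant for every player. At the Nash equilibrium everyone keeps their 24, and the group total is 10 × 24 = 240.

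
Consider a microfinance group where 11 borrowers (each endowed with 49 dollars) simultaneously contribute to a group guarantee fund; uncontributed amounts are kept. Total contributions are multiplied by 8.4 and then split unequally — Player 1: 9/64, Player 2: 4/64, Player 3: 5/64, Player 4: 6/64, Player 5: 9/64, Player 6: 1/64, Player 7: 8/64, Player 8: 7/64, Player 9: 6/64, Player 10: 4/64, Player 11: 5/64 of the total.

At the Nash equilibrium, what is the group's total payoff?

1626.80 dollars

Each unit j contributes comes back to j as 8.4 × (j's share), so j prefers to contribute only if that share exceeds 1/8.4 = 0.1190; otherwise keeping the unit dominates.
The shares above 0.1190 belong to Player 1, Player 5 and Player 7, contributing 49 each; the remaining 8 contribute 0. Total contributed: 147.
The group guarantee fund pays out 8.4 × 147 = 1234.80 in total (split across the unequal shares, but the aggregate is all that matters for the group sum).
The 8 free-riders keep 49 each, adding 392. Group total = 392 + 1234.80 = 1626.80.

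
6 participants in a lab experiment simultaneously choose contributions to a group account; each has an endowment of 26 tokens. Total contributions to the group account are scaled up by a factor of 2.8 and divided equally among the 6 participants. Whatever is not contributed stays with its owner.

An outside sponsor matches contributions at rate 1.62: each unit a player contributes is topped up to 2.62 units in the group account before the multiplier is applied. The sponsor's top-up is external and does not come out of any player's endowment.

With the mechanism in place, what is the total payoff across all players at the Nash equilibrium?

Under the mechanism each unit contributed yields 2.8 × 2.62 / 6 = 1.2227 back to its contributor per unit of net cost, which exceeds 1, making full contribution the dominant choice for everyone.
So the Nash equilibrium is full contribution by all 6; the group earns 2.8 × 2.62 × 156 = 1144.42.

1144.42 tokens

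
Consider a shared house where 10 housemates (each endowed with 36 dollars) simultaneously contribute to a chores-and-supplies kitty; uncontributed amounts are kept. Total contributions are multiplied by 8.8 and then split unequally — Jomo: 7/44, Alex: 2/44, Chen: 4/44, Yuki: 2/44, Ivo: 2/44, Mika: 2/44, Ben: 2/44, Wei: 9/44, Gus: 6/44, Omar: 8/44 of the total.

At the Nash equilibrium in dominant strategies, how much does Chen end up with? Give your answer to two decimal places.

For player j, contributing a unit is worthwhile iff 8.8 × (j's share) ≥ 1, i.e. iff j's share is at least 0.1136.
The shares above 0.1136 belong to Jomo, Wei, Gus and Omar, contributing 36 each; the remaining 6 contribute 0. Total contributed: 144.
Chen keeps 36 and receives 8.8 × 144 × 4/44 = 115.20 from the chores-and-supplies kitty, for a payoff of 151.20.

151.20 dollars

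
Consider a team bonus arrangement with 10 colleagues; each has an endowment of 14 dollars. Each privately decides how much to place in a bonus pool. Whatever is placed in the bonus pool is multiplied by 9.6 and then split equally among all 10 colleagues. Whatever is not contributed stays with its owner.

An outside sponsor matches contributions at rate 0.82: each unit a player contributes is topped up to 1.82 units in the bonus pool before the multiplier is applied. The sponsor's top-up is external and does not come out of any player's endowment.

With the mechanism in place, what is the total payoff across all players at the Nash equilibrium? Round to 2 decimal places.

With the mechanism, a contributed unit returns 9.6 × 1.82 / 10 = 1.7472 per unit of net cost to the contributor — now above 1 — so contributing fully is weakly dominant for every player.
So the Nash equilibrium is full contribution by all 10; the group earns 9.6 × 1.82 × 140 = 2446.08.

2446.08 dollars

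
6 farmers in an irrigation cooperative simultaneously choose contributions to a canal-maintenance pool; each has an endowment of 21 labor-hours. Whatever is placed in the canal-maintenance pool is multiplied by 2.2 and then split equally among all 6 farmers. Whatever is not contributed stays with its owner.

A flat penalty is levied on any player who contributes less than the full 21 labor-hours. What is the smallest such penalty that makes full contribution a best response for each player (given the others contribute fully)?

13.30 labor-hours

Given the others contribute fully, the best deviation is to contribute 0 (any partial contribution still incurs the fine and gives up units whose private return 0.3667 is below 1).
Deviating from 21 to 0 saves 21 labor-hours but forfeits the deviator's share of the drop in the canal-maintenance pool: 2.2/6 × 21 = 7.70.
So the deviation gain is 21 − 7.70 = 13.30, and the fine must be at least 13.30 labor-hours to wipe it out.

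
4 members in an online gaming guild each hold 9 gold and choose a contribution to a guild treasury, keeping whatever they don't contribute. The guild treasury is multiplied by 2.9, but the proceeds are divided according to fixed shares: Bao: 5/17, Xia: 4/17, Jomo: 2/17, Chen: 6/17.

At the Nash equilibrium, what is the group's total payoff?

Each unit j contributes comes back to j as 2.9 × (j's share), so j prefers to contribute only if that share exceeds 1/2.9 = 0.3448; otherwise keeping the unit dominates.
The only share above 0.3448 is Chen's 6/17, contributing 9; the remaining 3 contribute 0. Total contributed: 9.
The guild treasury pays out 2.9 × 9 = 26.10 in total (split across the unequal shares, but the aggregate is all that matters for the group sum).
The 3 free-riders keep 9 each, adding 27. Group total = 27 + 26.10 = 53.10.

53.10 gold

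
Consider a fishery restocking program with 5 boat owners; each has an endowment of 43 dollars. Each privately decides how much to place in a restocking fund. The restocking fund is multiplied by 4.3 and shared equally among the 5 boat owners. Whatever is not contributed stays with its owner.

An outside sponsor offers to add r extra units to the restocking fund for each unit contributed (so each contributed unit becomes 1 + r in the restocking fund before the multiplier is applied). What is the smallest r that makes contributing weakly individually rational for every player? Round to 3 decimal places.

0.163

With matching at rate r, one contributed unit becomes (1 + r) in the restocking fund and returns 4.3 × (1 + r) / 5 to the contributor.
Setting this equal to 1: 1 + r = 5/4.3 = 1.1628.
So the minimum matching rate is r = 1.1628 − 1 = 0.163.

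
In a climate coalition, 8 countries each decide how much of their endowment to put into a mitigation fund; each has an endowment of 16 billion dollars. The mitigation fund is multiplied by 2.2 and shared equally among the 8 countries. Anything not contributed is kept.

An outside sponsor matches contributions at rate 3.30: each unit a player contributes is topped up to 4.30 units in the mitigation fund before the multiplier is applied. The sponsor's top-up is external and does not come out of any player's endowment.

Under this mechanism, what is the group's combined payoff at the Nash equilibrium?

Under the mechanism each unit contributed yields 2.2 × 4.30 / 8 = 1.1825 back to its contributor per unit of net cost, which exceeds 1, making full contribution the dominant choice for everyone.
So the Nash equilibrium is full contribution by all 8; the group earns 2.2 × 4.30 × 128 = 1210.88.

1210.88 billion dollars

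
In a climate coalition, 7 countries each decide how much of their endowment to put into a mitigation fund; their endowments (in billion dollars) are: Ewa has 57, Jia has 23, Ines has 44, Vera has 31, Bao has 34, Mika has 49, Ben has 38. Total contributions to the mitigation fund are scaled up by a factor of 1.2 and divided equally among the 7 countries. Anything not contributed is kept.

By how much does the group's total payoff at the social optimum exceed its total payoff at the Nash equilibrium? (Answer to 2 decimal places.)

The private return per contributed unit is 1.2/7 = 0.1714 < 1 for every player regardless of endowment, so the Nash equilibrium is zero contribution and the group total is Σ E_j = 57 + 23 + 44 + 31 + 34 + 49 + 38 = 276.
Each contributed unit returns 1.200 to the group, so the social optimum is full contribution by everyone: group total = 1.200 × 276 = 331.20.
Efficiency loss = (1.200 − 1) × 276 = 55.20.

55.20 billion dollars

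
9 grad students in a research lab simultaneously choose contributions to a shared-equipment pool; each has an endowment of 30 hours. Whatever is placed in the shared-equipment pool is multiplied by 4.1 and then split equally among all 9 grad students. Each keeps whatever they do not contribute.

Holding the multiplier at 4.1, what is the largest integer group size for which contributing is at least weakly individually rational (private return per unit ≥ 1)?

4

Private return per unit is 4.1/(group size), which is ≥ 1 whenever the group size is ≤ 4.1.
The largest such integer is 4.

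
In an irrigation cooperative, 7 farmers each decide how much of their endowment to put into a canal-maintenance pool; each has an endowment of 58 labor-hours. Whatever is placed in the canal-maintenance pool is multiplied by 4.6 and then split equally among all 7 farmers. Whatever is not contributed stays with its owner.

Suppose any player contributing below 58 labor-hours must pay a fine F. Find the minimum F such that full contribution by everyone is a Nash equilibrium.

Given the others contribute fully, the best deviation is to contribute 0 (any partial contribution still incurs the fine and gives up units whose private return 0.6571 is below 1).
Deviating from 58 to 0 saves 58 labor-hours but forfeits the deviator's share of the drop in the canal-maintenance pool: 4.6/7 × 58 = 38.11.
So the deviation gain is 58 − 38.11 = 19.89, and the fine must be at least 19.89 labor-hours to wipe it out.

19.89 labor-hours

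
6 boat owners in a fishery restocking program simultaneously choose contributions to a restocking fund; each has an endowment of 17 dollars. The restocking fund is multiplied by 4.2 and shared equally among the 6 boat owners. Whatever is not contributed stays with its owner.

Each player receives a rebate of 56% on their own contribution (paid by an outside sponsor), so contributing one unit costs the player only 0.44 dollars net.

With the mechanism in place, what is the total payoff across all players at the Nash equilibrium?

485.52 dollars

The effective private return per unit is now (4.2/6) / 0.44 = 1.5909 > 1, so every player's dominant strategy flips to full contribution.
At the Nash equilibrium everyone contributes 17. Group total payoff = 6 × (17 × 0.56 + 4.2 × 17) = 485.52.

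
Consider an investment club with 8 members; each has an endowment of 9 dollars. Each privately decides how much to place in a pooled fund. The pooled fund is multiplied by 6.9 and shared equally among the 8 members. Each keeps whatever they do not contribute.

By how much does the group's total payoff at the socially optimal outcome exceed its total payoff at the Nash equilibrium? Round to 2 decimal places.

Each contributed unit returns 6.9/8 = 0.8625 to its contributor — below 1 — so contributing 0 is dominant for every player. At the Nash equilibrium everyone keeps their 9, and the group total is 8 × 9 = 72.
Each contributed unit returns 6.900 to the group as a whole (0.8625 to each of 8 players), which exceeds 1, so the social optimum is full contribution: group total = 6.900 × 72 = 496.80.
Efficiency loss = 496.80 − 72 = 424.80.

424.80 dollars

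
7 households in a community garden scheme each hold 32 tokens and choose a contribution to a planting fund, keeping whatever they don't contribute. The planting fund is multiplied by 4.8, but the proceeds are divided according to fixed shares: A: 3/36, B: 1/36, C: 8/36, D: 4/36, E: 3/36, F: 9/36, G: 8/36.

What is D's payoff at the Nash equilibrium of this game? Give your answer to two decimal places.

For player j, contributing a unit is worthwhile iff 4.8 × (j's share) ≥ 1, i.e. iff j's share is at least 0.2083.
C, F and G clear that bar, contributing 32 each; the remaining 4 contribute 0. Total contributed: 96.
D keeps 32 and receives 4.8 × 96 × 4/36 = 51.20 from the planting fund, for a payoff of 83.20.

83.20 tokens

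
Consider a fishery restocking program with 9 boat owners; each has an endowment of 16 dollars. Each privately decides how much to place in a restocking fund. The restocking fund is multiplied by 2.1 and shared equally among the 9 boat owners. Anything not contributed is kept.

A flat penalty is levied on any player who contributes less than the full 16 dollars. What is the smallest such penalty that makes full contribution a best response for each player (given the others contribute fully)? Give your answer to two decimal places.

Given the others contribute fully, the best deviation is to contribute 0 (any partial contribution still incurs the fine and gives up units whose private return 0.2333 is below 1).
Deviating from 16 to 0 saves 16 dollars but forfeits the deviator's share of the drop in the restocking fund: 2.1/9 × 16 = 3.73.
So the deviation gain is 16 − 3.73 = 12.27, and the fine must be at least 12.27 dollars to wipe it out.

12.27 dollars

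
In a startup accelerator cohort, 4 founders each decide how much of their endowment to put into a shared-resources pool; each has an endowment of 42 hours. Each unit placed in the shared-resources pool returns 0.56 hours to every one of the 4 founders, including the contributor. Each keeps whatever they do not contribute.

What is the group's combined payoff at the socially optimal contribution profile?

Each contributed unit returns 2.240 to the group as a whole (0.56 to each of 4 players), which exceeds 1, so the social optimum is full contribution: group total = 2.240 × 168 = 376.32.

376.32 hours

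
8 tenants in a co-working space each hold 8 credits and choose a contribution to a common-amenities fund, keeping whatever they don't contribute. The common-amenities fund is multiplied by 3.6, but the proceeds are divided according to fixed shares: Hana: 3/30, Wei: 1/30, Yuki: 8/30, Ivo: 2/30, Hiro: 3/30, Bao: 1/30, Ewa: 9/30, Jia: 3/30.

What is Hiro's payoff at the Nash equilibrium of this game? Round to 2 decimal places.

10.88 credits

Each unit j contributes comes back to j as 3.6 × (j's share), so j prefers to contribute only if that share exceeds 1/3.6 = 0.2778; otherwise keeping the unit dominates.
Only Ewa (9/30) clears that bar, contributing 8; the remaining 7 contribute 0. Total contributed: 8.
Hiro keeps 8 and receives 3.6 × 8 × 3/30 = 2.88 from the common-amenities fund, for a payoff of 10.88.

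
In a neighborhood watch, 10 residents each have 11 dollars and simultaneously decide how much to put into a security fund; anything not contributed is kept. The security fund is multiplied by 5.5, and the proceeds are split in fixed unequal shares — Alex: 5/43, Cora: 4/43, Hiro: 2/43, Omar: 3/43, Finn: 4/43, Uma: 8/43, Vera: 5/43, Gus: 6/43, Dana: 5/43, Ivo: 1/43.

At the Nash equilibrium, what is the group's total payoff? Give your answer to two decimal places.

For player j, contributing a unit is worthwhile iff 5.5 × (j's share) ≥ 1, i.e. iff j's share is at least 0.1818.
The only share above 0.1818 is Uma's 8/43, contributing 11; the remaining 9 contribute 0. Total contributed: 11.
The security fund pays out 5.5 × 11 = 60.50 in total (split across the unequal shares, but the aggregate is all that matters for the group sum).
The 9 free-riders keep 11 each, adding 99. Group total = 99 + 60.50 = 159.50.

159.50 dollars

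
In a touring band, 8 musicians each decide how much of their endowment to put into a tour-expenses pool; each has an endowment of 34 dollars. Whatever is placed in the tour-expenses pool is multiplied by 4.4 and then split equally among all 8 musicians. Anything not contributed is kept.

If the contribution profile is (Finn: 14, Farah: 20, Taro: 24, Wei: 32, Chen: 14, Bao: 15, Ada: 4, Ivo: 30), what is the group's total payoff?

Total contributed: 14 + 20 + 24 + 32 + 14 + 15 + 4 + 30 = 153; total kept: 8 × 34 − 153 = 119.
The tour-expenses pool pays out 4.4 × 153 = 673.20 in aggregate.
Group total = 119 + 673.20 = 792.20.

792.20 dollars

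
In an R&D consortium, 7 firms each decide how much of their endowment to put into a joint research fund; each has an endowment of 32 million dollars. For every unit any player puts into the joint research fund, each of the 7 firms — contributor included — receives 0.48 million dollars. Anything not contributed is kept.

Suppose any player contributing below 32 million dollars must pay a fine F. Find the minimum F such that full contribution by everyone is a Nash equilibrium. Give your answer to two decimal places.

16.64 million dollars

Given the others contribute fully, the best deviation is to contribute 0 (any partial contribution still incurs the fine and gives up units whose private return 0.48 is below 1).
Deviating from 32 to 0 saves 32 million dollars but forfeits the deviator's share of the drop in the joint research fund: 0.48 × 32 = 15.36.
So the deviation gain is 32 − 15.36 = 16.64, and the fine must be at least 16.64 million dollars to wipe it out.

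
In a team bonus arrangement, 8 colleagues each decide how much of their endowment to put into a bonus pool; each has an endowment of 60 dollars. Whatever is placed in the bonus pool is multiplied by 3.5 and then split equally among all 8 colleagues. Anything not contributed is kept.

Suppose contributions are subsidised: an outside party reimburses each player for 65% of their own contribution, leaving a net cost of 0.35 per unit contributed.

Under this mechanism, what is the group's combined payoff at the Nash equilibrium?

Under the mechanism each unit contributed yields (3.5/8) / 0.35 = 1.2500 back to its contributor per unit of net cost, which exceeds 1, making full contribution the dominant choice for everyone.
So the Nash equilibrium is full contribution by all 8; the group earns 8 × (60 × 0.65 + 3.5 × 60) = 1992.00.

1992.00 dollars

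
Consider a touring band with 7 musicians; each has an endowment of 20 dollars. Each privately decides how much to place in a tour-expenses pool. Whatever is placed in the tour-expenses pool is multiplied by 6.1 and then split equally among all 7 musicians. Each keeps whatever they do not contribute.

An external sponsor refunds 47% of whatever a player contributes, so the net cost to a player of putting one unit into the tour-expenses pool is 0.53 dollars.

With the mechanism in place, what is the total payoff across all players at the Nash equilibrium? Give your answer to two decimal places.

919.80 dollars

The effective private return per unit is now (6.1/7) / 0.53 = 1.6442 > 1, so every player's dominant strategy flips to full contribution.
So the Nash equilibrium is full contribution by all 7; the group earns 7 × (20 × 0.47 + 6.1 × 20) = 919.80.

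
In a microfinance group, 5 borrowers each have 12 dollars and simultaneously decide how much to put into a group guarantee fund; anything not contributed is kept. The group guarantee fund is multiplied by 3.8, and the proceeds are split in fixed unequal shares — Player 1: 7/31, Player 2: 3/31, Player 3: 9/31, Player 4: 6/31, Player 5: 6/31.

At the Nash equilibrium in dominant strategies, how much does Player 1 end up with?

Each unit j contributes comes back to j as 3.8 × (j's share), so j prefers to contribute only if that share exceeds 1/3.8 = 0.2632; otherwise keeping the unit dominates.
The only share above 0.2632 is Player 3's 9/31, contributing 12; the remaining 4 contribute 0. Total contributed: 12.
Player 1 keeps 12 and receives 3.8 × 12 × 7/31 = 10.30 from the group guarantee fund, for a payoff of 22.30.

22.30 dollars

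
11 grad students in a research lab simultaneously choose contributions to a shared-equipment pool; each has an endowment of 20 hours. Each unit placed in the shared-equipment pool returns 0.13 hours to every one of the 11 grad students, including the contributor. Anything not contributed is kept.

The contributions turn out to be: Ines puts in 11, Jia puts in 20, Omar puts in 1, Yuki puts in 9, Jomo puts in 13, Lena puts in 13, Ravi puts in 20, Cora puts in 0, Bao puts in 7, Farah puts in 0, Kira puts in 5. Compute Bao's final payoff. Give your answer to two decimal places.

25.87 hours

Total contributed: 11 + 20 + 1 + 9 + 13 + 13 + 20 + 0 + 7 + 0 + 5 = 99.
Each receives 0.13 × 99 = 12.87 from the shared-equipment pool.
Bao keeps 20 − 7 = 13, so Bao's payoff is 13 + 12.87 = 25.87.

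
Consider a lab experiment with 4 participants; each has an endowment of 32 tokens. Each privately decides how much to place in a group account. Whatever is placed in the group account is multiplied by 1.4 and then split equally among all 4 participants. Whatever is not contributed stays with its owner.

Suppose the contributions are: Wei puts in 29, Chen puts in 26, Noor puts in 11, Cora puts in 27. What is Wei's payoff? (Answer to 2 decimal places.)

35.55 tokens

Total contributed: 29 + 26 + 11 + 27 = 93.
Each receives 1.4 × 93 / 4 = 32.55 from the group account.
Wei keeps 32 − 29 = 3, so Wei's payoff is 3 + 32.55 = 35.55.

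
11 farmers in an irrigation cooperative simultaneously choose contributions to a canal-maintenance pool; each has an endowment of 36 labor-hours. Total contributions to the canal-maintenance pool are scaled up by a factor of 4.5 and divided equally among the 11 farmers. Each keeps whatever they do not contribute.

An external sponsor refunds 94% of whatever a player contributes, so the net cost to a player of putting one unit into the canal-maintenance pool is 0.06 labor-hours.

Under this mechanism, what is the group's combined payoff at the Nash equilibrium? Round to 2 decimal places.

With the mechanism, a contributed unit returns (4.5/11) / 0.06 = 6.8182 per unit of net cost to the contributor — now above 1 — so contributing fully is weakly dominant for every player.
At the Nash equilibrium everyone contributes 36. Group total payoff = 11 × (36 × 0.94 + 4.5 × 36) = 2154.24.

2154.24 labor-hours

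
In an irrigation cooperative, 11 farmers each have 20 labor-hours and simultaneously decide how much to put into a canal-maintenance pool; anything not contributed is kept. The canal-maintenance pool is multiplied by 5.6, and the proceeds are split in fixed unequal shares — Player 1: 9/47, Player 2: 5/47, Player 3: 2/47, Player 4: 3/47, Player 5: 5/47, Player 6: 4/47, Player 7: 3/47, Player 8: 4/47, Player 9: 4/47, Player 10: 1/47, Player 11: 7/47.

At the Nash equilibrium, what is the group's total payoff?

312.00 labor-hours

Each unit j contributes comes back to j as 5.6 × (j's share), so j prefers to contribute only if that share exceeds 1/5.6 = 0.1786; otherwise keeping the unit dominates.
The only share above 0.1786 is Player 1's 9/47, contributing 20; the remaining 10 contribute 0. Total contributed: 20.
The canal-maintenance pool pays out 5.6 × 20 = 112.00 in total (split across the unequal shares, but the aggregate is all that matters for the group sum).
The 10 free-riders keep 20 each, adding 200. Group total = 200 + 112.00 = 312.00.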